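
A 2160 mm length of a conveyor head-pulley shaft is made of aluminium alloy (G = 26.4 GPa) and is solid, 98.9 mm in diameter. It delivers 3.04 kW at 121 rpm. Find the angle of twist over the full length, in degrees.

ω = 2π·121/60 = 12.67 rad/s, so T = P/ω = 3.04×10³ / 12.67 = 239.9 N·m.
J = πd⁴/32 = π(0.0989)⁴/32 = 9.393×10^-6 m⁴.
θ = T·L/(G·J) = 239.9 × 2.16 / (26.4×10⁹ × 9.393×10^-6) = 2.090×10^-3 rad.

0.120°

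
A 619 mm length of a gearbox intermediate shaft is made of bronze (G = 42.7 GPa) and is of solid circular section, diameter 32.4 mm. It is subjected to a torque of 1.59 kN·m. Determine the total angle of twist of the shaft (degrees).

12.2°

J = πd⁴/32 = π(0.0324)⁴/32 = 1.082×10^-7 m⁴.
θ = T·L/(G·J) = 1590 × 0.619 / (42.7×10⁹ × 1.082×10^-7) = 0.2130 rad.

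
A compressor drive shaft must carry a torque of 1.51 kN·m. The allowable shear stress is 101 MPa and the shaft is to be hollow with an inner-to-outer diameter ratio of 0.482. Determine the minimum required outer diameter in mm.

For a hollow shaft with d_i/d_o = 0.482: τ_max = 16T/(π d_o³ (1−k⁴)), so d_o = [16T/(π τ_allow (1−k⁴))]^(1/3) = [16·1510/(π·1.01×10^8·0.9460)]^(1/3) = 0.04318 m.

43.2 mm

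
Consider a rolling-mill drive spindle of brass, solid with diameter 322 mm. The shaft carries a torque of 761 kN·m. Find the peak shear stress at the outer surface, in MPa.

116 MPa

J = πd⁴/32 = π(0.322)⁴/32 = 1.055×10^-3 m⁴.
τ_max = T·r/J = 761000 × 0.161 / 1.055×10^-3 = 1.161×10^8 Pa.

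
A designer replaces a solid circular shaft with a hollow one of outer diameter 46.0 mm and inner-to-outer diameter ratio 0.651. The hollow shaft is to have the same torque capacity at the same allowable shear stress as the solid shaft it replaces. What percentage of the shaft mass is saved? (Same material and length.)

Equal τ_max and T ⇒ the solid shaft needs d_s³ = d_o³(1−k⁴), so d_s = 46.0·(1−0.651⁴)^(1/3) = 43.06 mm.
Area ratio A_h/A_s = d_o²(1−k²)/d_s² = (1−k²)/(1−k⁴)^(2/3) = 0.6575.
Mass saving = 1 − 0.6575 = 34.3 %.

34.3 %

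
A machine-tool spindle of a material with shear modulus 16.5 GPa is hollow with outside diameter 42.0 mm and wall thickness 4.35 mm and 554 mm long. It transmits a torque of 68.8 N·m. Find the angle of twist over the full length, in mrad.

12.5 mrad

J = π(d_o⁴ − d_i⁴)/32 = π(0.0420⁴ − 0.0333⁴)/32 = 1.848×10^-7 m⁴.
θ = T·L/(G·J) = 68.80 × 0.554 / (16.5×10⁹ × 1.848×10^-7) = 0.01250 rad.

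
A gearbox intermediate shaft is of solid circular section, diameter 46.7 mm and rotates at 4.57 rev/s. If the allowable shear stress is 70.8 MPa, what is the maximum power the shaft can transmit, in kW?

J = πd⁴/32 = π(0.0467)⁴/32 = 4.669×10^-7 m⁴.
T_max = τ_allow·J/r = 7.08×10^7 × 4.669×10^-7 / 0.0234 = 1416 N·m.
ω = 2π·4.57 = 28.71 rad/s, so P_max = T_max·ω = 4.065×10^4 W.

40.7 kW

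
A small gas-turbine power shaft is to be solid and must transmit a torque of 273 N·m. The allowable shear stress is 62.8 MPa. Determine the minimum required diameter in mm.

For a solid shaft τ_max = 16T/(πd³), so d = (16T/(π τ_allow))^(1/3) = (16·273.0/(π·6.28×10^7))^(1/3) = 0.02808 m.

28.1 mm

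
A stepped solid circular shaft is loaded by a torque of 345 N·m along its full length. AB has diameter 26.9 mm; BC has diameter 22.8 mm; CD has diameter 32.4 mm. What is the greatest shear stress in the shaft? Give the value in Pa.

1.48e8 Pa

Under the same torque, τ_max = 16T/(πd³) is largest where d is smallest — segment BC (d = 22.8 mm).
τ_max = 16·345.0/(π·(0.0228)³) = 1.482×10^8 Pa.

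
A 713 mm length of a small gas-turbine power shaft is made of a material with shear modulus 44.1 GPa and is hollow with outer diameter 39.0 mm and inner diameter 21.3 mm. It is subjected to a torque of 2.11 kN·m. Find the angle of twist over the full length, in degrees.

J = π(d_o⁴ − d_i⁴)/32 = π(0.0390⁴ − 0.0213⁴)/32 = 2.069×10^-7 m⁴.
θ = T·L/(G·J) = 2110 × 0.713 / (44.1×10⁹ × 2.069×10^-7) = 0.1649 rad.

9.45°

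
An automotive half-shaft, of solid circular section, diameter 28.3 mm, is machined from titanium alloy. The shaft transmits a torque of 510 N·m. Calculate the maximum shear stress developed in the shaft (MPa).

115 MPa

J = πd⁴/32 = π(0.0283)⁴/32 = 6.297×10^-8 m⁴.
τ_max = T·r/J = 510.0 × 0.0142 / 6.297×10^-8 = 1.146×10^8 Pa.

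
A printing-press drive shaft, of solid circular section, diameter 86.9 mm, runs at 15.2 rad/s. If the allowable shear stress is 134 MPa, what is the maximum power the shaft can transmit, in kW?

J = πd⁴/32 = π(0.0869)⁴/32 = 5.599×10^-6 m⁴.
T_max = τ_allow·J/r = 1.34×10^8 × 5.599×10^-6 / 0.0435 = 17270 N·m.
ω = 15.2 rad/s, so P_max = T_max·ω = 2.624×10^5 W.

262 kW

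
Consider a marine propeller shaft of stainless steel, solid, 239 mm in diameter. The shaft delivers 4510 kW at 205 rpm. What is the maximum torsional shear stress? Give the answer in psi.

ω = 2π·205/60 = 21.47 rad/s, so T = P/ω = 4510×10³ / 21.47 = 210100 N·m.
J = πd⁴/32 = π(0.239)⁴/32 = 3.203×10^-4 m⁴.
τ_max = T·r/J = 210100 × 0.119 / 3.203×10^-4 = 7.837×10^7 Pa.

11400 psi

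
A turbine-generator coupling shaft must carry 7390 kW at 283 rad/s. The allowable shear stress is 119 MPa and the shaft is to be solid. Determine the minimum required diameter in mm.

ω = 283 rad/s, so T = P/ω = 7390×10³ / 283.0 = 26110 N·m.
For a solid shaft τ_max = 16T/(πd³), so d = (16T/(π τ_allow))^(1/3) = (16·26110/(π·1.19×10^8))^(1/3) = 0.1038 m.

104 mm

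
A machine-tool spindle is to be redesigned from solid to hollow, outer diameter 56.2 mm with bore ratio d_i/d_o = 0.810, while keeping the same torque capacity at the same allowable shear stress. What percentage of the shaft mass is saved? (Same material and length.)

49.9 %

Equal τ_max and T ⇒ the solid shaft needs d_s³ = d_o³(1−k⁴), so d_s = 56.2·(1−0.810⁴)^(1/3) = 46.58 mm.
Area ratio A_h/A_s = d_o²(1−k²)/d_s² = (1−k²)/(1−k⁴)^(2/3) = 0.5005.
Mass saving = 1 − 0.5005 = 49.9 %.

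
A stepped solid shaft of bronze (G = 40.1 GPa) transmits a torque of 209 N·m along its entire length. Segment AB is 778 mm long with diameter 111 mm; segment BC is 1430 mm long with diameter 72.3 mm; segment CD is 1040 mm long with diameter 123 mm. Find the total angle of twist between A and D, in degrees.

0.189°

J_AB = π(0.111)⁴/32 = 1.49×10^-5 m⁴; J_BC = π(0.0723)⁴/32 = 2.68×10^-6 m⁴; J_CD = π(0.123)⁴/32 = 2.25×10^-5 m⁴.
θ = (T/G)·Σ L_i/J_i = (209.0/40.1×10⁹)·(0.778/1.49×10^-5 + 1.43/2.68×10^-6 + 1.04/2.25×10^-5) = 3.292×10^-3 rad.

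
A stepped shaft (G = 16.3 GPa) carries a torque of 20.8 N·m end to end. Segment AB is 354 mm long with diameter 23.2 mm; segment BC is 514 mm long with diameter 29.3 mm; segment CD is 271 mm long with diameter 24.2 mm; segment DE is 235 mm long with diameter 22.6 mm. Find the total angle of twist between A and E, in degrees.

J_AB = π(0.0232)⁴/32 = 2.84×10^-8 m⁴; J_BC = π(0.0293)⁴/32 = 7.24×10^-8 m⁴; J_CD = π(0.0242)⁴/32 = 3.37×10^-8 m⁴; J_DE = π(0.0226)⁴/32 = 2.56×10^-8 m⁴.
θ = (T/G)·Σ L_i/J_i = (20.80/16.3×10⁹)·(0.354/2.84×10^-8 + 0.514/7.24×10^-8 + 0.271/3.37×10^-8 + 0.235/2.56×10^-8) = 0.04693 rad.

2.69°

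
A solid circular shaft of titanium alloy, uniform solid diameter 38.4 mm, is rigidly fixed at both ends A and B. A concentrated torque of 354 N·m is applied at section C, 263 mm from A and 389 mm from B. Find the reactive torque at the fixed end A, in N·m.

With uniform GJ and both ends fixed, compatibility θ_AC = θ_CB gives T_A·a = T_B·b, together with T_A + T_B = T₀.
T_A = T₀·b/(a+b) = 354.0·389/652.0 = 211.2 N·m; T_B = 142.8 N·m.

211 N·m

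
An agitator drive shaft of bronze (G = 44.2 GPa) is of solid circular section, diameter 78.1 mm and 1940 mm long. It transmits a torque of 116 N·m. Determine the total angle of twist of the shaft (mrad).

J = πd⁴/32 = π(0.0781)⁴/32 = 3.653×10^-6 m⁴.
θ = T·L/(G·J) = 116.0 × 1.94 / (44.2×10⁹ × 3.653×10^-6) = 1.394×10^-3 rad.

1.39 mrad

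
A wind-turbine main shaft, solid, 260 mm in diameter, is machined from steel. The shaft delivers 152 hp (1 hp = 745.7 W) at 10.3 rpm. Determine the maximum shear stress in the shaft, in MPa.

30.5 MPa

ω = 2π·10.3/60 = 1.079 rad/s, so T = P/ω = 152×745.7 / 1.079 = 105100 N·m.
J = πd⁴/32 = π(0.260)⁴/32 = 4.486×10^-4 m⁴.
τ_max = T·r/J = 105100 × 0.130 / 4.486×10^-4 = 3.045×10^7 Pa.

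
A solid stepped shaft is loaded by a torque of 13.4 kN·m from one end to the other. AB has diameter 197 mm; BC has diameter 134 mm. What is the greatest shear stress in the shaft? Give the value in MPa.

28.4 MPa

Under the same torque, τ_max = 16T/(πd³) is largest where d is smallest — segment BC (d = 134 mm).
τ_max = 16·13400/(π·(0.134)³) = 2.836×10^7 Pa.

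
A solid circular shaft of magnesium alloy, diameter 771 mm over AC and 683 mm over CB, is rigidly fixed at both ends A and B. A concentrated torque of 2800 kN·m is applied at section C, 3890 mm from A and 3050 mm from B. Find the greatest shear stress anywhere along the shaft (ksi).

Compatibility: T_A·a/J_AC = T_B·b/J_CB with T_A + T_B = T₀.
J_AC = 0.0347 m⁴, J_CB = 0.0214 m⁴, so T_A = T₀·(J_AC/a)/((J_AC/a)+(J_CB/b)) = 1.568e6 N·m, T_B = 1.232e6 N·m.
τ in each portion: τ_AC = 1.74×10^7 Pa, τ_CB = 1.97×10^7 Pa; maximum is in CB.
τ_max = T_CB·r/J = 1.232e6·0.342/0.0214 = 1.969×10^7 Pa.

2.86 ksi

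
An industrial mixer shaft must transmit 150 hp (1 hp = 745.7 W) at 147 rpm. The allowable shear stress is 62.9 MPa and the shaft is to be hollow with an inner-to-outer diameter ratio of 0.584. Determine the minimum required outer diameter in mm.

87.3 mm

ω = 2π·147/60 = 15.39 rad/s, so T = P/ω = 150×745.7 / 15.39 = 7266 N·m.
For a hollow shaft with d_i/d_o = 0.584: τ_max = 16T/(π d_o³ (1−k⁴)), so d_o = [16T/(π τ_allow (1−k⁴))]^(1/3) = [16·7266/(π·6.29×10^7·0.8837)]^(1/3) = 0.08732 m.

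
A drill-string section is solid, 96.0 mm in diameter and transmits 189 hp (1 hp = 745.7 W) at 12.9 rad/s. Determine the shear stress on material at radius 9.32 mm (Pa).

ω = 12.9 rad/s, so T = P/ω = 189×745.7 / 12.90 = 10930 N·m.
J = πd⁴/32 = π(0.0960)⁴/32 = 8.338×10^-6 m⁴.
Shear stress varies linearly with radius: τ = T·r/J = 10930 × 0.00932 / 8.338×10^-6 = 1.221×10^7 Pa.

1.22e7 Pa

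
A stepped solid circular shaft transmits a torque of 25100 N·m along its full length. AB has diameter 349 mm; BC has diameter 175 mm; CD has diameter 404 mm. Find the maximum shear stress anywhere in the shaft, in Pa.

2.39e7 Pa

Under the same torque, τ_max = 16T/(πd³) is largest where d is smallest — segment BC (d = 175 mm).
τ_max = 16·25100/(π·(0.175)³) = 2.385×10^7 Pa.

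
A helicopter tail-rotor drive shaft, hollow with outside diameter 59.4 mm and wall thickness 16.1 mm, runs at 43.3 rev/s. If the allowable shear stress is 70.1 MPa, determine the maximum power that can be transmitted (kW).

750 kW

J = π(d_o⁴ − d_i⁴)/32 = π(0.0594⁴ − 0.0272⁴)/32 = 1.168×10^-6 m⁴.
T_max = τ_allow·J/r = 7.01×10^7 × 1.168×10^-6 / 0.0297 = 2758 N·m.
ω = 2π·43.3 = 272.1 rad/s, so P_max = T_max·ω = 7.503×10^5 W.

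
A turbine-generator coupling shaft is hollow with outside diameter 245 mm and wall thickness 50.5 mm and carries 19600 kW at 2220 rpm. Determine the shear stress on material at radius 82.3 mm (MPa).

22.3 MPa

ω = 2π·2220/60 = 232.5 rad/s, so T = P/ω = 19600×10³ / 232.5 = 84310 N·m.
J = π(d_o⁴ − d_i⁴)/32 = π(0.245⁴ − 0.144⁴)/32 = 3.115×10^-4 m⁴.
Shear stress varies linearly with radius: τ = T·r/J = 84310 × 0.0823 / 3.115×10^-4 = 2.227×10^7 Pa.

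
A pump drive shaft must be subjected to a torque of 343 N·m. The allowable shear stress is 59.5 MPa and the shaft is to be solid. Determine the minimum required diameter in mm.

30.8 mm

For a solid shaft τ_max = 16T/(πd³), so d = (16T/(π τ_allow))^(1/3) = (16·343.0/(π·5.95×10^7))^(1/3) = 0.03085 m.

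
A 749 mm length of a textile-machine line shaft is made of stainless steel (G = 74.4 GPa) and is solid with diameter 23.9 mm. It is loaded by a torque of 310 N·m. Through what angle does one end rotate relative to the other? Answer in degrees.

J = πd⁴/32 = π(0.0239)⁴/32 = 3.203×10^-8 m⁴.
θ = T·L/(G·J) = 310.0 × 0.749 / (74.4×10⁹ × 3.203×10^-8) = 0.09743 rad.

5.58°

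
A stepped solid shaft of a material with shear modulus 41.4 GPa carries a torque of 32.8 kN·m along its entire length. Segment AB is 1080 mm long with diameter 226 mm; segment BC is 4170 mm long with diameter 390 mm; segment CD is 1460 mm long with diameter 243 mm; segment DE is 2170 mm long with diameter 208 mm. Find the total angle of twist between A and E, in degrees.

J_AB = π(0.226)⁴/32 = 2.56×10^-4 m⁴; J_BC = π(0.390)⁴/32 = 2.27×10^-3 m⁴; J_CD = π(0.243)⁴/32 = 3.42×10^-4 m⁴; J_DE = π(0.208)⁴/32 = 1.84×10^-4 m⁴.
θ = (T/G)·Σ L_i/J_i = (32800/41.4×10⁹)·(1.08/2.56×10^-4 + 4.17/2.27×10^-3 + 1.46/3.42×10^-4 + 2.17/1.84×10^-4) = 0.01753 rad.

1.00°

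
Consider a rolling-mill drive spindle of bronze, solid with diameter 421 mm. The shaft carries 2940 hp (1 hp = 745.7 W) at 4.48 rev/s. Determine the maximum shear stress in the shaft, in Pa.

ω = 2π·4.48 = 28.15 rad/s, so T = P/ω = 2940×745.7 / 28.15 = 77880 N·m.
J = πd⁴/32 = π(0.421)⁴/32 = 3.084×10^-3 m⁴.
τ_max = T·r/J = 77880 × 0.210 / 3.084×10^-3 = 5.316×10^6 Pa.

5.32e6 Pa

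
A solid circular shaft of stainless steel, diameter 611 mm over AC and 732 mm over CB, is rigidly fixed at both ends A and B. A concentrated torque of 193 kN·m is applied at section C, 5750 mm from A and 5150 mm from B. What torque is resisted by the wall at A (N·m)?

58500 N·m

Compatibility: T_A·a/J_AC = T_B·b/J_CB with T_A + T_B = T₀.
J_AC = 0.0137 m⁴, J_CB = 0.0282 m⁴, so T_A = T₀·(J_AC/a)/((J_AC/a)+(J_CB/b)) = 58480 N·m, T_B = 134500 N·m.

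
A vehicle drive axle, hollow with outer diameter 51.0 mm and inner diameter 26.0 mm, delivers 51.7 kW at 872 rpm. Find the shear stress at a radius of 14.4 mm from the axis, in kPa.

ω = 2π·872/60 = 91.32 rad/s, so T = P/ω = 51.7×10³ / 91.32 = 566.2 N·m.
J = π(d_o⁴ − d_i⁴)/32 = π(0.0510⁴ − 0.0260⁴)/32 = 6.193×10^-7 m⁴.
Shear stress varies linearly with radius: τ = T·r/J = 566.2 × 0.0144 / 6.193×10^-7 = 1.316×10^7 Pa.

13200 kPa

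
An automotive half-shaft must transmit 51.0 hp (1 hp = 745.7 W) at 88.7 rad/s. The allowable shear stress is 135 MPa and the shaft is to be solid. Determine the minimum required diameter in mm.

ω = 88.7 rad/s, so T = P/ω = 51.0×745.7 / 88.70 = 428.8 N·m.
For a solid shaft τ_max = 16T/(πd³), so d = (16T/(π τ_allow))^(1/3) = (16·428.8/(π·1.35×10^8))^(1/3) = 0.02529 m.

25.3 mm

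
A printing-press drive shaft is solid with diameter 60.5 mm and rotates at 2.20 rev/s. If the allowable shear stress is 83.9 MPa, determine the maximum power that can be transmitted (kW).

J = πd⁴/32 = π(0.0605)⁴/32 = 1.315×10^-6 m⁴.
T_max = τ_allow·J/r = 8.39×10^7 × 1.315×10^-6 / 0.0302 = 3648 N·m.
ω = 2π·2.20 = 13.82 rad/s, so P_max = T_max·ω = 5.043×10^4 W.

50.4 kW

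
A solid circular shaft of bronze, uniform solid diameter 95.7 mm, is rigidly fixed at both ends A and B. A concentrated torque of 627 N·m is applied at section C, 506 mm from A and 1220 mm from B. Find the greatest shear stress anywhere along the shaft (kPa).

With uniform GJ and both ends fixed, compatibility θ_AC = θ_CB gives T_A·a = T_B·b, together with T_A + T_B = T₀.
T_A = T₀·b/(a+b) = 627.0·1220/1726 = 443.2 N·m; T_B = 183.8 N·m.
τ in each portion: τ_AC = 2.58×10^6 Pa, τ_CB = 1.07×10^6 Pa; maximum is in AC.
τ_max = T_AC·r/J = 443.2·0.0479/8.23×10^-6 = 2.575×10^6 Pa.

2580 kPa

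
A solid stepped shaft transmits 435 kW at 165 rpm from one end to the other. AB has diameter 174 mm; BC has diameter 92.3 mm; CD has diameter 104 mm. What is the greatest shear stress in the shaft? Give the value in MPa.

ω = 2π·165/60 = 17.28 rad/s, so T = P/ω = 435×10³ / 17.28 = 25180 N·m.
Under the same torque, τ_max = 16T/(πd³) is largest where d is smallest — segment BC (d = 92.3 mm).
τ_max = 16·25180/(π·(0.0923)³) = 1.631×10^8 Pa.

163 MPa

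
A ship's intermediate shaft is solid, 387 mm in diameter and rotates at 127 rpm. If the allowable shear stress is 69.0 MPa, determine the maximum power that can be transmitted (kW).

10400 kW

J = πd⁴/32 = π(0.387)⁴/32 = 2.202×10^-3 m⁴.
T_max = τ_allow·J/r = 6.90×10^7 × 2.202×10^-3 / 0.194 = 785300 N·m.
ω = 2π·127/60 = 13.30 rad/s, so P_max = T_max·ω = 1.044×10^7 W.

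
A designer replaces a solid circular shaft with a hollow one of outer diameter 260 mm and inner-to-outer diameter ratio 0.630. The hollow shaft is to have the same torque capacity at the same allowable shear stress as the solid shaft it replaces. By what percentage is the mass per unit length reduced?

32.4 %

Equal τ_max and T ⇒ the solid shaft needs d_s³ = d_o³(1−k⁴), so d_s = 260·(1−0.630⁴)^(1/3) = 245.6 mm.
Area ratio A_h/A_s = d_o²(1−k²)/d_s² = (1−k²)/(1−k⁴)^(2/3) = 0.6761.
Mass saving = 1 − 0.6761 = 32.4 %.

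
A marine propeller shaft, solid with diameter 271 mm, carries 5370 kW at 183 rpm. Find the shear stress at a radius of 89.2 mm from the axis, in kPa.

ω = 2π·183/60 = 19.16 rad/s, so T = P/ω = 5370×10³ / 19.16 = 280200 N·m.
J = πd⁴/32 = π(0.271)⁴/32 = 5.295×10^-4 m⁴.
Shear stress varies linearly with radius: τ = T·r/J = 280200 × 0.0892 / 5.295×10^-4 = 4.720×10^7 Pa.

47200 kPa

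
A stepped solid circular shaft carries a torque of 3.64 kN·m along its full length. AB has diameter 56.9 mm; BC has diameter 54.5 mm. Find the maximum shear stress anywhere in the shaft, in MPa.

Under the same torque, τ_max = 16T/(πd³) is largest where d is smallest — segment BC (d = 54.5 mm).
τ_max = 16·3640/(π·(0.0545)³) = 1.145×10^8 Pa.

115 MPa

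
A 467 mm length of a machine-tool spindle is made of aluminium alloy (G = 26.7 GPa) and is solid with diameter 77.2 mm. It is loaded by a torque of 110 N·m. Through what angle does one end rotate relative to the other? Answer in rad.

5.52e-4 rad

J = πd⁴/32 = π(0.0772)⁴/32 = 3.487×10^-6 m⁴.
θ = T·L/(G·J) = 110.0 × 0.467 / (26.7×10⁹ × 3.487×10^-6) = 5.517×10^-4 rad.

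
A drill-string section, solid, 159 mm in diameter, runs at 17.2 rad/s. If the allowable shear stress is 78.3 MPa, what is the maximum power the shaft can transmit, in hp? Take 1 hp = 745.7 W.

1430 hp

J = πd⁴/32 = π(0.159)⁴/32 = 6.275×10^-5 m⁴.
T_max = τ_allow·J/r = 7.83×10^7 × 6.275×10^-5 / 0.0795 = 61800 N·m.
ω = 17.2 rad/s, so P_max = T_max·ω = 1.063×10^6 W.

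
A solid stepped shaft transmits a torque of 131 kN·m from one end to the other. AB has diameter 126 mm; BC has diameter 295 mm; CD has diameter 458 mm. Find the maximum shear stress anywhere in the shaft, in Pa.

Under the same torque, τ_max = 16T/(πd³) is largest where d is smallest — segment AB (d = 126 mm).
τ_max = 16·131000/(π·(0.126)³) = 3.335×10^8 Pa.

3.34e8 Pa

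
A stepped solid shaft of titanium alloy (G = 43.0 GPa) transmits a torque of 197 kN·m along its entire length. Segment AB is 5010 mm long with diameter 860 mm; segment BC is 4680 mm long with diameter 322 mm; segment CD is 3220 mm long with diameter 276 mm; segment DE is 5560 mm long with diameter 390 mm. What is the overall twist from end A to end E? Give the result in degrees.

3.31°

J_AB = π(0.860)⁴/32 = 0.0537 m⁴; J_BC = π(0.322)⁴/32 = 1.06×10^-3 m⁴; J_CD = π(0.276)⁴/32 = 5.70×10^-4 m⁴; J_DE = π(0.390)⁴/32 = 2.27×10^-3 m⁴.
θ = (T/G)·Σ L_i/J_i = (197000/43.0×10⁹)·(5.01/0.0537 + 4.68/1.06×10^-3 + 3.22/5.70×10^-4 + 5.56/2.27×10^-3) = 0.05785 rad.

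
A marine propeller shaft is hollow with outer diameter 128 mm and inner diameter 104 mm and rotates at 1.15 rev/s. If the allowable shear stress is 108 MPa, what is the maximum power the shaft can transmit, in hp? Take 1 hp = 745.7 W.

J = π(d_o⁴ − d_i⁴)/32 = π(0.128⁴ − 0.104⁴)/32 = 1.487×10^-5 m⁴.
T_max = τ_allow·J/r = 1.08×10^8 × 1.487×10^-5 / 0.0640 = 25090 N·m.
ω = 2π·1.15 = 7.226 rad/s, so P_max = T_max·ω = 1.813×10^5 W.

243 hp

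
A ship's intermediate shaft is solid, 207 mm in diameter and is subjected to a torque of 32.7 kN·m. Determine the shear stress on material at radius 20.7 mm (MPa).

J = πd⁴/32 = π(0.207)⁴/32 = 1.803×10^-4 m⁴.
Shear stress varies linearly with radius: τ = T·r/J = 32700 × 0.0207 / 1.803×10^-4 = 3.755×10^6 Pa.

3.76 MPa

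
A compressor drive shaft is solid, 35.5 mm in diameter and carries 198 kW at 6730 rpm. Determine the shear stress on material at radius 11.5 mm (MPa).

ω = 2π·6730/60 = 704.8 rad/s, so T = P/ω = 198×10³ / 704.8 = 280.9 N·m.
J = πd⁴/32 = π(0.0355)⁴/32 = 1.559×10^-7 m⁴.
Shear stress varies linearly with radius: τ = T·r/J = 280.9 × 0.0115 / 1.559×10^-7 = 2.072×10^7 Pa.

20.7 MPa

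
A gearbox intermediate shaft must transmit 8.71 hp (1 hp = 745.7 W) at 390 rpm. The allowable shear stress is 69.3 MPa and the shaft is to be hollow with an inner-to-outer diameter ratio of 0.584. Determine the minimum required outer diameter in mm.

ω = 2π·390/60 = 40.84 rad/s, so T = P/ω = 8.71×745.7 / 40.84 = 159.0 N·m.
For a hollow shaft with d_i/d_o = 0.584: τ_max = 16T/(π d_o³ (1−k⁴)), so d_o = [16T/(π τ_allow (1−k⁴))]^(1/3) = [16·159.0/(π·6.93×10^7·0.8837)]^(1/3) = 0.02365 m.

23.6 mm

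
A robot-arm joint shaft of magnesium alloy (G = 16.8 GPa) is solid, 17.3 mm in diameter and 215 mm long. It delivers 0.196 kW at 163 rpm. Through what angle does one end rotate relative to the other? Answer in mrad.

16.7 mrad

ω = 2π·163/60 = 17.07 rad/s, so T = P/ω = 0.196×10³ / 17.07 = 11.48 N·m.
J = πd⁴/32 = π(0.0173)⁴/32 = 8.794×10^-9 m⁴.
θ = T·L/(G·J) = 11.48 × 0.215 / (16.8×10⁹ × 8.794×10^-9) = 0.01671 rad.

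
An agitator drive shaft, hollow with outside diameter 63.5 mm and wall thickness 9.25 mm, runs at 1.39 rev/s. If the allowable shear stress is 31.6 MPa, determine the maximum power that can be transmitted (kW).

J = π(d_o⁴ − d_i⁴)/32 = π(0.0635⁴ − 0.0450⁴)/32 = 1.194×10^-6 m⁴.
T_max = τ_allow·J/r = 3.16×10^7 × 1.194×10^-6 / 0.0318 = 1188 N·m.
ω = 2π·1.39 = 8.734 rad/s, so P_max = T_max·ω = 1.038×10^4 W.

10.4 kW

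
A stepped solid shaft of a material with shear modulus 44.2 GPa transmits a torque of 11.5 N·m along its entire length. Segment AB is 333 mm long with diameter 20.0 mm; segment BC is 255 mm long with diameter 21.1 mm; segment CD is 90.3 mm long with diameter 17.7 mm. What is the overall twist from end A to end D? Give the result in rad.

J_AB = π(0.0200)⁴/32 = 1.57×10^-8 m⁴; J_BC = π(0.0211)⁴/32 = 1.95×10^-8 m⁴; J_CD = π(0.0177)⁴/32 = 9.64×10^-9 m⁴.
θ = (T/G)·Σ L_i/J_i = (11.50/44.2×10⁹)·(0.333/1.57×10^-8 + 0.255/1.95×10^-8 + 0.0903/9.64×10^-9) = 0.01136 rad.

0.0114 rad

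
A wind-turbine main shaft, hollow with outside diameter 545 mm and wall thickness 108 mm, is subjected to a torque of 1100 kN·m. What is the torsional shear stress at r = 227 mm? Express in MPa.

J = π(d_o⁴ − d_i⁴)/32 = π(0.545⁴ − 0.329⁴)/32 = 7.511×10^-3 m⁴.
Shear stress varies linearly with radius: τ = T·r/J = 1.100e6 × 0.227 / 7.511×10^-3 = 3.324×10^7 Pa.

33.2 MPa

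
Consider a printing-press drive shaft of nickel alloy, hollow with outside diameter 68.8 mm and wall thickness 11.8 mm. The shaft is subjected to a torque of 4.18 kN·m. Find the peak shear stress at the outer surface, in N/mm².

J = π(d_o⁴ − d_i⁴)/32 = π(0.0688⁴ − 0.0452⁴)/32 = 1.790×10^-6 m⁴.
τ_max = T·r/J = 4180 × 0.0344 / 1.790×10^-6 = 8.034×10^7 Pa.

80.3 N/mm²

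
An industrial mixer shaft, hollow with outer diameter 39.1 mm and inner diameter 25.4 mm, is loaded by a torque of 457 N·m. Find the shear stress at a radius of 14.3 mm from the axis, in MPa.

34.7 MPa

J = π(d_o⁴ − d_i⁴)/32 = π(0.0391⁴ − 0.0254⁴)/32 = 1.886×10^-7 m⁴.
Shear stress varies linearly with radius: τ = T·r/J = 457.0 × 0.0143 / 1.886×10^-7 = 3.465×10^7 Pa.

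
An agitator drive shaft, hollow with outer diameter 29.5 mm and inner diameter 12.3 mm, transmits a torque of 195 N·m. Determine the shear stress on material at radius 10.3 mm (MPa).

27.9 MPa

J = π(d_o⁴ − d_i⁴)/32 = π(0.0295⁴ − 0.0123⁴)/32 = 7.210×10^-8 m⁴.
Shear stress varies linearly with radius: τ = T·r/J = 195.0 × 0.0103 / 7.210×10^-8 = 2.786×10^7 Pa.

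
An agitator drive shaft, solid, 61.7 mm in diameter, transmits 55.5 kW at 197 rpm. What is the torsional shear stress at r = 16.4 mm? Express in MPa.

ω = 2π·197/60 = 20.63 rad/s, so T = P/ω = 55.5×10³ / 20.63 = 2690 N·m.
J = πd⁴/32 = π(0.0617)⁴/32 = 1.423×10^-6 m⁴.
Shear stress varies linearly with radius: τ = T·r/J = 2690 × 0.0164 / 1.423×10^-6 = 3.101×10^7 Pa.

31.0 MPa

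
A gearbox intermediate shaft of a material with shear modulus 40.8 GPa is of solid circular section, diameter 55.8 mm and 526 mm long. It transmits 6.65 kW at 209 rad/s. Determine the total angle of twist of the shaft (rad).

ω = 209 rad/s, so T = P/ω = 6.65×10³ / 209.0 = 31.82 N·m.
J = πd⁴/32 = π(0.0558)⁴/32 = 9.518×10^-7 m⁴.
θ = T·L/(G·J) = 31.82 × 0.526 / (40.8×10⁹ × 9.518×10^-7) = 4.310×10^-4 rad.

4.31e-4 rad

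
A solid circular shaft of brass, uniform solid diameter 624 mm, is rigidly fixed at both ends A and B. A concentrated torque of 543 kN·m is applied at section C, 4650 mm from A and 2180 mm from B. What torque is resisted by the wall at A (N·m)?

With uniform GJ and both ends fixed, compatibility θ_AC = θ_CB gives T_A·a = T_B·b, together with T_A + T_B = T₀.
T_A = T₀·b/(a+b) = 543000·2180/6830 = 173300 N·m; T_B = 369700 N·m.

173000 N·m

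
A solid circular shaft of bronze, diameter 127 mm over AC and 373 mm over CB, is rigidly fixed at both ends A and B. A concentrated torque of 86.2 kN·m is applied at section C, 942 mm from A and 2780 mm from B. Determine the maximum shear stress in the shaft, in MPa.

Compatibility: T_A·a/J_AC = T_B·b/J_CB with T_A + T_B = T₀.
J_AC = 2.55×10^-5 m⁴, J_CB = 1.90×10^-3 m⁴, so T_A = T₀·(J_AC/a)/((J_AC/a)+(J_CB/b)) = 3288 N·m, T_B = 82910 N·m.
τ in each portion: τ_AC = 8.18×10^6 Pa, τ_CB = 8.14×10^6 Pa; maximum is in AC.
τ_max = T_AC·r/J = 3288·0.0635/2.55×10^-5 = 8.176×10^6 Pa.

8.18 MPa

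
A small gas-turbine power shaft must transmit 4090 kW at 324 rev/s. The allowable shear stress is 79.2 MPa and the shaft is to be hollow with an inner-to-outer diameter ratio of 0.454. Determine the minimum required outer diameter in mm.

51.3 mm

ω = 2π·324 = 2036 rad/s, so T = P/ω = 4090×10³ / 2036 = 2009 N·m.
For a hollow shaft with d_i/d_o = 0.454: τ_max = 16T/(π d_o³ (1−k⁴)), so d_o = [16T/(π τ_allow (1−k⁴))]^(1/3) = [16·2009/(π·7.92×10^7·0.9575)]^(1/3) = 0.05129 m.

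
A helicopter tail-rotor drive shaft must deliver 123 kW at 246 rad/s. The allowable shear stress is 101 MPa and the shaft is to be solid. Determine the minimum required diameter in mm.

29.3 mm

ω = 246 rad/s, so T = P/ω = 123×10³ / 246.0 = 500.0 N·m.
For a solid shaft τ_max = 16T/(πd³), so d = (16T/(π τ_allow))^(1/3) = (16·500.0/(π·1.01×10^8))^(1/3) = 0.02932 m.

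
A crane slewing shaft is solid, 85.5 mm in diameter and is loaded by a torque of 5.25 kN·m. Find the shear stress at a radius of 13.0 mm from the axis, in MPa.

13.0 MPa

J = πd⁴/32 = π(0.0855)⁴/32 = 5.246×10^-6 m⁴.
Shear stress varies linearly with radius: τ = T·r/J = 5250 × 0.0130 / 5.246×10^-6 = 1.301×10^7 Pa.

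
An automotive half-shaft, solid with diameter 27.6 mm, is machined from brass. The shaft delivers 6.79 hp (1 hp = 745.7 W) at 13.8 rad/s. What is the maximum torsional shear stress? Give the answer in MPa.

88.9 MPa

ω = 13.8 rad/s, so T = P/ω = 6.79×745.7 / 13.80 = 366.9 N·m.
J = πd⁴/32 = π(0.0276)⁴/32 = 5.697×10^-8 m⁴.
τ_max = T·r/J = 366.9 × 0.0138 / 5.697×10^-8 = 8.888×10^7 Pa.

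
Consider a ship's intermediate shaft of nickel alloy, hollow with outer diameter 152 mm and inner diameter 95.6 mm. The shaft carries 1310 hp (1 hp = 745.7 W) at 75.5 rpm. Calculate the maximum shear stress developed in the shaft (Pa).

2.12e8 Pa

ω = 2π·75.5/60 = 7.906 rad/s, so T = P/ω = 1310×745.7 / 7.906 = 123600 N·m.
J = π(d_o⁴ − d_i⁴)/32 = π(0.152⁴ − 0.0956⁴)/32 = 4.420×10^-5 m⁴.
τ_max = T·r/J = 123600 × 0.0760 / 4.420×10^-5 = 2.124×10^8 Pa.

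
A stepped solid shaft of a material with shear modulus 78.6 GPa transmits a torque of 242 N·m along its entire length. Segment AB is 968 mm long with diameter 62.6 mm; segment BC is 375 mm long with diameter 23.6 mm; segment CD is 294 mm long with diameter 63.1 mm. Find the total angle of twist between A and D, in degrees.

J_AB = π(0.0626)⁴/32 = 1.51×10^-6 m⁴; J_BC = π(0.0236)⁴/32 = 3.05×10^-8 m⁴; J_CD = π(0.0631)⁴/32 = 1.56×10^-6 m⁴.
θ = (T/G)·Σ L_i/J_i = (242.0/78.6×10⁹)·(0.968/1.51×10^-6 + 0.375/3.05×10^-8 + 0.294/1.56×10^-6) = 0.04047 rad.

2.32°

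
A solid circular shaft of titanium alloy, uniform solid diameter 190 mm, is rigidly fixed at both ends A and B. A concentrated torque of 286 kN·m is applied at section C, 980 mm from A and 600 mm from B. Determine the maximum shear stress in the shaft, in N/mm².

132 N/mm²

With uniform GJ and both ends fixed, compatibility θ_AC = θ_CB gives T_A·a = T_B·b, together with T_A + T_B = T₀.
T_A = T₀·b/(a+b) = 286000·600/1580 = 108600 N·m; T_B = 177400 N·m.
τ in each portion: τ_AC = 8.06×10^7 Pa, τ_CB = 1.32×10^8 Pa; maximum is in CB.
τ_max = T_CB·r/J = 177400·0.0950/1.28×10^-4 = 1.317×10^8 Pa.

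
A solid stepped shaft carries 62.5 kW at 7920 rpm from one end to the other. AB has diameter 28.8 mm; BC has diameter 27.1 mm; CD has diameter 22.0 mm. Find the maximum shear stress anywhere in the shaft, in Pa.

3.60e7 Pa

ω = 2π·7920/60 = 829.4 rad/s, so T = P/ω = 62.5×10³ / 829.4 = 75.36 N·m.
Under the same torque, τ_max = 16T/(πd³) is largest where d is smallest — segment CD (d = 22.0 mm).
τ_max = 16·75.36/(π·(0.0220)³) = 3.604×10^7 Pa.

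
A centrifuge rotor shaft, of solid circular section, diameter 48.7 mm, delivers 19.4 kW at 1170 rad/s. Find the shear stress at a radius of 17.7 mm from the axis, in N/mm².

ω = 1170 rad/s, so T = P/ω = 19.4×10³ / 1170 = 16.58 N·m.
J = πd⁴/32 = π(0.0487)⁴/32 = 5.522×10^-7 m⁴.
Shear stress varies linearly with radius: τ = T·r/J = 16.58 × 0.0177 / 5.522×10^-7 = 5.315×10^5 Pa.

0.531 N/mm²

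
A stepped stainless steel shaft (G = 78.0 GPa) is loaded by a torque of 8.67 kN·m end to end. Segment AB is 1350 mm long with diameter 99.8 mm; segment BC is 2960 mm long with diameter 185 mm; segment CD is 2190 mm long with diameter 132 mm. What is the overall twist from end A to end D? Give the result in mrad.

26.4 mrad

J_AB = π(0.0998)⁴/32 = 9.74×10^-6 m⁴; J_BC = π(0.185)⁴/32 = 1.15×10^-4 m⁴; J_CD = π(0.132)⁴/32 = 2.98×10^-5 m⁴.
θ = (T/G)·Σ L_i/J_i = (8670/78.0×10⁹)·(1.35/9.74×10^-6 + 2.96/1.15×10^-4 + 2.19/2.98×10^-5) = 0.02644 rad.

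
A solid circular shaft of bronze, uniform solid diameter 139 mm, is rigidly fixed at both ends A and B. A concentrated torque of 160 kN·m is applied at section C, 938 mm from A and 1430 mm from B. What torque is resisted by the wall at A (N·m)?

96600 N·m

With uniform GJ and both ends fixed, compatibility θ_AC = θ_CB gives T_A·a = T_B·b, together with T_A + T_B = T₀.
T_A = T₀·b/(a+b) = 160000·1430/2368 = 96620 N·m; T_B = 63380 N·m.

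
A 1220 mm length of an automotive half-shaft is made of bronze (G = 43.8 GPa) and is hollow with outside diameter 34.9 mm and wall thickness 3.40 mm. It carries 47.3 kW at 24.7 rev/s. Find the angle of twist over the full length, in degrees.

5.76°

ω = 2π·24.7 = 155.2 rad/s, so T = P/ω = 47.3×10³ / 155.2 = 304.8 N·m.
J = π(d_o⁴ − d_i⁴)/32 = π(0.0349⁴ − 0.0281⁴)/32 = 8.444×10^-8 m⁴.
θ = T·L/(G·J) = 304.8 × 1.22 / (43.8×10⁹ × 8.444×10^-8) = 0.1005 rad.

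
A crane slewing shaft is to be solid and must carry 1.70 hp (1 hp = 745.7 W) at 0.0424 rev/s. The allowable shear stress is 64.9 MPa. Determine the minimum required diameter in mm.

72.0 mm

ω = 2π·0.0424 = 0.2664 rad/s, so T = P/ω = 1.70×745.7 / 0.2664 = 4758 N·m.
For a solid shaft τ_max = 16T/(πd³), so d = (16T/(π τ_allow))^(1/3) = (16·4758/(π·6.49×10^7))^(1/3) = 0.07201 m.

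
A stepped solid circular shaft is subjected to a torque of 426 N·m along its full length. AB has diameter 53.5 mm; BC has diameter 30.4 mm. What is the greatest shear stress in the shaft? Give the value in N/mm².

Under the same torque, τ_max = 16T/(πd³) is largest where d is smallest — segment BC (d = 30.4 mm).
τ_max = 16·426.0/(π·(0.0304)³) = 7.723×10^7 Pa.

77.2 N/mm²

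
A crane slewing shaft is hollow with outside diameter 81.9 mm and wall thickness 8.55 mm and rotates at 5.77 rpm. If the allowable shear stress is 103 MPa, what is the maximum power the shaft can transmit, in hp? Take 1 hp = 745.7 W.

5.47 hp

J = π(d_o⁴ − d_i⁴)/32 = π(0.0819⁴ − 0.0648⁴)/32 = 2.686×10^-6 m⁴.
T_max = τ_allow·J/r = 1.03×10^8 × 2.686×10^-6 / 0.0410 = 6756 N·m.
ω = 2π·5.77/60 = 0.6042 rad/s, so P_max = T_max·ω = 4082 W.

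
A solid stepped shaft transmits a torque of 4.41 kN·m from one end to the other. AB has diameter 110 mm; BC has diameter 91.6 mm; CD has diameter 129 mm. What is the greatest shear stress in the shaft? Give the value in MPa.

Under the same torque, τ_max = 16T/(πd³) is largest where d is smallest — segment BC (d = 91.6 mm).
τ_max = 16·4410/(π·(0.0916)³) = 2.922×10^7 Pa.

29.2 MPa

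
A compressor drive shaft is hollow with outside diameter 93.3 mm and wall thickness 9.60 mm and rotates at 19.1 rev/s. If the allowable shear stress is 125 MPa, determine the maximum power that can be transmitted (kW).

J = π(d_o⁴ − d_i⁴)/32 = π(0.0933⁴ − 0.0741⁴)/32 = 4.479×10^-6 m⁴.
T_max = τ_allow·J/r = 1.25×10^8 × 4.479×10^-6 / 0.0466 = 12000 N·m.
ω = 2π·19.1 = 120.0 rad/s, so P_max = T_max·ω = 1.440×10^6 W.

1440 kW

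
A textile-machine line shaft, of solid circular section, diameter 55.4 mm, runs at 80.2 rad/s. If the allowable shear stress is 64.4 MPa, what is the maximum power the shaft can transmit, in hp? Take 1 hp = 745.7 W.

J = πd⁴/32 = π(0.0554)⁴/32 = 9.248×10^-7 m⁴.
T_max = τ_allow·J/r = 6.44×10^7 × 9.248×10^-7 / 0.0277 = 2150 N·m.
ω = 80.2 rad/s, so P_max = T_max·ω = 1.724×10^5 W.

231 hp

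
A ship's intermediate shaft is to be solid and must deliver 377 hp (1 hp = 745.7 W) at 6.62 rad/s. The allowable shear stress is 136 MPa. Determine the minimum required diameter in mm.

117 mm

ω = 6.62 rad/s, so T = P/ω = 377×745.7 / 6.620 = 42470 N·m.
For a solid shaft τ_max = 16T/(πd³), so d = (16T/(π τ_allow))^(1/3) = (16·42470/(π·1.36×10^8))^(1/3) = 0.1167 m.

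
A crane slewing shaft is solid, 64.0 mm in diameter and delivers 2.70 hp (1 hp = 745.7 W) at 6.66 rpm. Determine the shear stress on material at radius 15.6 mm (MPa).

27.3 MPa

ω = 2π·6.66/60 = 0.6974 rad/s, so T = P/ω = 2.70×745.7 / 0.6974 = 2887 N·m.
J = πd⁴/32 = π(0.0640)⁴/32 = 1.647×10^-6 m⁴.
Shear stress varies linearly with radius: τ = T·r/J = 2887 × 0.0156 / 1.647×10^-6 = 2.734×10^7 Pa.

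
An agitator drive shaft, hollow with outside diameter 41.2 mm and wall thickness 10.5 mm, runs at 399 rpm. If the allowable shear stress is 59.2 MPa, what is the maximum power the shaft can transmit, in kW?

J = π(d_o⁴ − d_i⁴)/32 = π(0.0412⁴ − 0.0202⁴)/32 = 2.665×10^-7 m⁴.
T_max = τ_allow·J/r = 5.92×10^7 × 2.665×10^-7 / 0.0206 = 765.9 N·m.
ω = 2π·399/60 = 41.78 rad/s, so P_max = T_max·ω = 3.200×10^4 W.

32.0 kW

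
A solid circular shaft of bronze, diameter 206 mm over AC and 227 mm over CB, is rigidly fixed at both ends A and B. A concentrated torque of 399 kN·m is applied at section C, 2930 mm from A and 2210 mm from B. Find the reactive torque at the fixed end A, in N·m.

135000 N·m

Compatibility: T_A·a/J_AC = T_B·b/J_CB with T_A + T_B = T₀.
J_AC = 1.77×10^-4 m⁴, J_CB = 2.61×10^-4 m⁴, so T_A = T₀·(J_AC/a)/((J_AC/a)+(J_CB/b)) = 135000 N·m, T_B = 264000 N·m.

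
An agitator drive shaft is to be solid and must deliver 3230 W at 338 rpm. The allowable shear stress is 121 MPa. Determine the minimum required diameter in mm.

ω = 2π·338/60 = 35.40 rad/s, so T = P/ω = 3230 / 35.40 = 91.26 N·m.
For a solid shaft τ_max = 16T/(πd³), so d = (16T/(π τ_allow))^(1/3) = (16·91.26/(π·1.21×10^8))^(1/3) = 0.01566 m.

15.7 mm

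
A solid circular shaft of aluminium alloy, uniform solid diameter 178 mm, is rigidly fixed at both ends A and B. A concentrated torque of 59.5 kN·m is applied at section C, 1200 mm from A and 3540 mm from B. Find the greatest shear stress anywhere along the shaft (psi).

5820 psi

With uniform GJ and both ends fixed, compatibility θ_AC = θ_CB gives T_A·a = T_B·b, together with T_A + T_B = T₀.
T_A = T₀·b/(a+b) = 59500·3540/4740 = 44440 N·m; T_B = 15060 N·m.
τ in each portion: τ_AC = 4.01×10^7 Pa, τ_CB = 1.36×10^7 Pa; maximum is in AC.
τ_max = T_AC·r/J = 44440·0.0890/9.86×10^-5 = 4.013×10^7 Pa.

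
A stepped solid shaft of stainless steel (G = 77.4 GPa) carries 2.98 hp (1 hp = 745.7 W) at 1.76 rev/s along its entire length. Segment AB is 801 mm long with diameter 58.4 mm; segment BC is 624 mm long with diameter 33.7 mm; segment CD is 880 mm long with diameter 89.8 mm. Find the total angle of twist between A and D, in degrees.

ω = 2π·1.76 = 11.06 rad/s, so T = P/ω = 2.98×745.7 / 11.06 = 200.9 N·m.
J_AB = π(0.0584)⁴/32 = 1.14×10^-6 m⁴; J_BC = π(0.0337)⁴/32 = 1.27×10^-7 m⁴; J_CD = π(0.0898)⁴/32 = 6.38×10^-6 m⁴.
θ = (T/G)·Σ L_i/J_i = (200.9/77.4×10⁹)·(0.801/1.14×10^-6 + 0.624/1.27×10^-7 + 0.880/6.38×10^-6) = 0.01497 rad.

0.858°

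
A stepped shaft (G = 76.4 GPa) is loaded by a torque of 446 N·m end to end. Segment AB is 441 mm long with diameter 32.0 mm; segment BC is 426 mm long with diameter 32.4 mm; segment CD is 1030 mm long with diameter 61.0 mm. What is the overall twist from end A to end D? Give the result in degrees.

J_AB = π(0.0320)⁴/32 = 1.03×10^-7 m⁴; J_BC = π(0.0324)⁴/32 = 1.08×10^-7 m⁴; J_CD = π(0.0610)⁴/32 = 1.36×10^-6 m⁴.
θ = (T/G)·Σ L_i/J_i = (446.0/76.4×10⁹)·(0.441/1.03×10^-7 + 0.426/1.08×10^-7 + 1.03/1.36×10^-6) = 0.05242 rad.

3.00°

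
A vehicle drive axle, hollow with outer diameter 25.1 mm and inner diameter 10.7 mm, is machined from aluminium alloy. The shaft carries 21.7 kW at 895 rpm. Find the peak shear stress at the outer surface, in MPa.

77.1 MPa

ω = 2π·895/60 = 93.72 rad/s, so T = P/ω = 21.7×10³ / 93.72 = 231.5 N·m.
J = π(d_o⁴ − d_i⁴)/32 = π(0.0251⁴ − 0.0107⁴)/32 = 3.768×10^-8 m⁴.
τ_max = T·r/J = 231.5 × 0.0126 / 3.768×10^-8 = 7.712×10^7 Pa.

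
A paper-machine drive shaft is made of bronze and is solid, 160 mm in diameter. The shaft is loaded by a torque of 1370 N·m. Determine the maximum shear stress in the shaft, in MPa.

1.70 MPa

J = πd⁴/32 = π(0.160)⁴/32 = 6.434×10^-5 m⁴.
τ_max = T·r/J = 1370 × 0.0800 / 6.434×10^-5 = 1.703×10^6 Pa.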